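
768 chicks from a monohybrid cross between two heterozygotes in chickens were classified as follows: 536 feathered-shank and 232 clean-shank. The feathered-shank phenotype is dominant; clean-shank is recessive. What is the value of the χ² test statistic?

11.111

For a monohybrid cross between heterozygotes with complete dominance, the expected phenotypic ratio is 3:1.
Expected counts for N = 768 under a 3:1 ratio (total parts = 4):
  feathered-shank: 768 × 3/4 = 576
  clean-shank: 768 × 1/4 = 192
χ² = Σ (O − E)² / E
  feathered-shank: (536 − 576)² / 576 = 2.7778
  clean-shank: (232 − 192)² / 192 = 8.3333
χ² = 2.7778 + 8.3333 = 11.1111 ≈ 11.111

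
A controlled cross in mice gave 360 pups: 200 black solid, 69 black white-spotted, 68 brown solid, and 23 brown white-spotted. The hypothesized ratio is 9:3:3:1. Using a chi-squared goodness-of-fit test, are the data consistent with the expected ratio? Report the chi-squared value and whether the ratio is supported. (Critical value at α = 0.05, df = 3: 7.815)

The 9:3:3:1 ratio has 16 parts, so with N = 360 the expected counts are:
  black solid: 360 × 9/16 = 202.5
  black white-spotted: 360 × 3/16 = 67.5
  brown solid: 360 × 3/16 = 67.5
  brown white-spotted: 360 × 1/16 = 22.5
χ² = Σ (O − E)² / E
  black solid: (200 − 202.5)² / 202.5 = 0.0309
  black white-spotted: (69 − 67.5)² / 67.5 = 0.0333
  brown solid: (68 − 67.5)² / 67.5 = 0.0037
  brown white-spotted: (23 − 22.5)² / 22.5 = 0.0111
χ² = 0.0309 + 0.0333 + 0.0037 + 0.0111 = 0.079
Degrees of freedom = 4 − 1 = 3; critical value at α = 0.05 is 7.815.
Since 0.079 < 7.815, we fail to reject the null hypothesis — the data are consistent with the 9:3:3:1 ratio.

0.079; consistent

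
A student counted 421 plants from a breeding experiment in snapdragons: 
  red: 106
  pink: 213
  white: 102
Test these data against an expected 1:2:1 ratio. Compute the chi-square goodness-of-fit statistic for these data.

Total ratio parts = 4. Expected numbers out of 421:
  red: 421 × 1/4 = 105.25
  pink: 421 × 2/4 = 210.5
  white: 421 × 1/4 = 105.25
χ² = Σ (O − E)² / E
  red: (106 − 105.25)² / 105.25 = 0.0053
  pink: (213 − 210.5)² / 210.5 = 0.0297
  white: (102 − 105.25)² / 105.25 = 0.1004
χ² = 0.0053 + 0.0297 + 0.1004 = 0.1354 ≈ 0.135

0.135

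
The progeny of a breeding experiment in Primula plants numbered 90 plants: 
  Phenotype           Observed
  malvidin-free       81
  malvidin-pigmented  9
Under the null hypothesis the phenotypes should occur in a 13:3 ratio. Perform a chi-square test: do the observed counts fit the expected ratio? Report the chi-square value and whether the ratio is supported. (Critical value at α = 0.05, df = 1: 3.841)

4.523; not consistent

The 13:3 ratio has 16 parts, so with N = 90 the expected counts are:
  malvidin-free: 90 × 13/16 = 73.125
  malvidin-pigmented: 90 × 3/16 = 16.875
χ² = Σ (O − E)² / E
  malvidin-free: (81 − 73.125)² / 73.125 = 0.8481
  malvidin-pigmented: (9 − 16.875)² / 16.875 = 3.6750
χ² = 0.8481 + 3.6750 = 4.5231 ≈ 4.523
Degrees of freedom = 2 − 1 = 1; critical value at α = 0.05 is 3.841.
Since 4.523 > 3.841, we reject the null hypothesis — the data do not fit the 13:3 ratio.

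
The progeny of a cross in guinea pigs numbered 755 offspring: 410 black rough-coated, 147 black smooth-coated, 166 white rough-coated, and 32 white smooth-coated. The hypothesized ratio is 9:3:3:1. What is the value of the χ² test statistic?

9.824

The 9:3:3:1 ratio has 16 parts, so with N = 755 the expected counts are:
  black rough-coated: 755 × 9/16 = 424.6875
  black smooth-coated: 755 × 3/16 = 141.5625
  white rough-coated: 755 × 3/16 = 141.5625
  white smooth-coated: 755 × 1/16 = 47.1875
χ² = Σ (O − E)² / E
  black rough-coated: (410 − 424.6875)² / 424.6875 = 0.5080
  black smooth-coated: (147 − 141.5625)² / 141.5625 = 0.2089
  white rough-coated: (166 − 141.5625)² / 141.5625 = 4.2186
  white smooth-coated: (32 − 47.1875)² / 47.1875 = 4.8882
χ² = 0.5080 + 0.2089 + 4.2186 + 4.8882 = 9.8237 ≈ 9.824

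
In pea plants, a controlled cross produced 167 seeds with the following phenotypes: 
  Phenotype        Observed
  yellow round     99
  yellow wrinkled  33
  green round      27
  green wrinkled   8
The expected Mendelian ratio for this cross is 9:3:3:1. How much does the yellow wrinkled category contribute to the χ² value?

Under the 9:3:3:1 hypothesis (Σ ratio = 16, N = 167):
  yellow round: 167 × 9/16 = 93.9375
  yellow wrinkled: 167 × 3/16 = 31.3125
  green round: 167 × 3/16 = 31.3125
  green wrinkled: 167 × 1/16 = 10.4375
Contribution of yellow wrinkled: (33 − 31.3125)² / 31.3125 = 0.0909

0.091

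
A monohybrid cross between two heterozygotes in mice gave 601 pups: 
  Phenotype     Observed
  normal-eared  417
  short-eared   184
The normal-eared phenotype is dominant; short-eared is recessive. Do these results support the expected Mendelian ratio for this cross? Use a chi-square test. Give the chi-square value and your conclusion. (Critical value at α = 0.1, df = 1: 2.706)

For a monohybrid cross between heterozygotes with complete dominance, the expected phenotypic ratio is 3:1.
Under the 3:1 hypothesis (Σ ratio = 4, N = 601):
  normal-eared: 601 × 3/4 = 450.75
  short-eared: 601 × 1/4 = 150.25
χ² = Σ (O − E)² / E
  normal-eared: (417 − 450.75)² / 450.75 = 2.5270
  short-eared: (184 − 150.25)² / 150.25 = 7.5811
χ² = 2.5270 + 7.5811 = 10.1081 ≈ 10.108
Degrees of freedom = 2 − 1 = 1; critical value at α = 0.1 is 2.706.
Since 10.108 > 2.706, we reject the null hypothesis — the data do not fit the 3:1 ratio.

10.108; not consistent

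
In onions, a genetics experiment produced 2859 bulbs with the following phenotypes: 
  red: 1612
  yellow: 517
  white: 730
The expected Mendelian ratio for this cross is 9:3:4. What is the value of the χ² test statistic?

1.012

Total ratio parts = 16. Expected numbers out of 2859:
  red: 2859 × 9/16 = 1608.1875
  yellow: 2859 × 3/16 = 536.0625
  white: 2859 × 4/16 = 714.75
χ² = Σ (O − E)² / E
  red: (1612 − 1608.1875)² / 1608.1875 = 0.0090
  yellow: (517 − 536.0625)² / 536.0625 = 0.6779
  white: (730 − 714.75)² / 714.75 = 0.3254
χ² = 0.0090 + 0.6779 + 0.3254 = 1.0123 ≈ 1.012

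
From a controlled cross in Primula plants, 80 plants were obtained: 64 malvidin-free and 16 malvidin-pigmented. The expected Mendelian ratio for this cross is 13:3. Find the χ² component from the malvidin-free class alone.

Under the 13:3 hypothesis (Σ ratio = 16, N = 80):
  malvidin-free: 80 × 13/16 = 65
  malvidin-pigmented: 80 × 3/16 = 15
Contribution of malvidin-free: (64 − 65)² / 65 = 0.0154

0.015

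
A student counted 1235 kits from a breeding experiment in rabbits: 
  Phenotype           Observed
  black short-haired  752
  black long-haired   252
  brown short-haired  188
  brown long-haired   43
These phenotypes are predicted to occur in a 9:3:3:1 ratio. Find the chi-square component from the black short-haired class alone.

Expected counts for N = 1235 under a 9:3:3:1 ratio (total parts = 16):
  black short-haired: 1235 × 9/16 = 694.6875
  black long-haired: 1235 × 3/16 = 231.5625
  brown short-haired: 1235 × 3/16 = 231.5625
  brown long-haired: 1235 × 1/16 = 77.1875
Contribution of black short-haired: (752 − 694.6875)² / 694.6875 = 4.7283

4.728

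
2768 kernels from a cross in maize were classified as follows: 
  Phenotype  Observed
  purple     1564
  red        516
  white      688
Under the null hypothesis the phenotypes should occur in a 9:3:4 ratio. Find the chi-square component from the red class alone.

0.017

Expected counts for N = 2768 under a 9:3:4 ratio (total parts = 16):
  purple: 2768 × 9/16 = 1557
  red: 2768 × 3/16 = 519
  white: 2768 × 4/16 = 692
Contribution of red: (516 − 519)² / 519 = 0.0173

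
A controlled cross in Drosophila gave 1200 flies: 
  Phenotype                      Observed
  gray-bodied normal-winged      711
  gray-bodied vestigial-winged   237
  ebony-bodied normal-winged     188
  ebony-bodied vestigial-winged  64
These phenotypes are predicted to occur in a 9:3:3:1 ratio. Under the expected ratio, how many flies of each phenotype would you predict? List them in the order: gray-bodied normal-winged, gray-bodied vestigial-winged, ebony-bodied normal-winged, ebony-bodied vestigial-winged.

675, 225, 225, 75

Total ratio parts = 16. Expected numbers out of 1200:
  gray-bodied normal-winged: 1200 × 9/16 = 675
  gray-bodied vestigial-winged: 1200 × 3/16 = 225
  ebony-bodied normal-winged: 1200 × 3/16 = 225
  ebony-bodied vestigial-winged: 1200 × 1/16 = 75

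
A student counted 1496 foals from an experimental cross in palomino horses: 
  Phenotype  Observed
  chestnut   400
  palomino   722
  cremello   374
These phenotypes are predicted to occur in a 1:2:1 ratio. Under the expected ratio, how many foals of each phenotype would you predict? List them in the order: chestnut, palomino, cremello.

374, 748, 374

Expected counts for N = 1496 under a 1:2:1 ratio (total parts = 4):
  chestnut: 1496 × 1/4 = 374
  palomino: 1496 × 2/4 = 748
  cremello: 1496 × 1/4 = 374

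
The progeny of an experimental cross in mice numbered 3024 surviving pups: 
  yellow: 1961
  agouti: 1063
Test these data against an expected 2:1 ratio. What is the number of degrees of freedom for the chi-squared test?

A goodness-of-fit test with 2 phenotype classes has df = 2 − 1 = 1.

1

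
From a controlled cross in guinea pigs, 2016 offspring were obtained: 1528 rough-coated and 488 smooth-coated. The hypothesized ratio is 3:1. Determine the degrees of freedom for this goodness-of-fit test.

A goodness-of-fit test with 2 phenotype classes has df = 2 − 1 = 1.

1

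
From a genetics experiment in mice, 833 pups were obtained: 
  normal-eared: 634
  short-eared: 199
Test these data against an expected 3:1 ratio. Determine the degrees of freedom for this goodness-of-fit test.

1

A goodness-of-fit test with 2 phenotype classes has df = 2 − 1 = 1.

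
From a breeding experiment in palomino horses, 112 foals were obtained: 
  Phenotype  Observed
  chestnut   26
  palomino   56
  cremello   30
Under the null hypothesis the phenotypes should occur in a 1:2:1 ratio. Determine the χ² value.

The 1:2:1 ratio has 4 parts, so with N = 112 the expected counts are:
  chestnut: 112 × 1/4 = 28
  palomino: 112 × 2/4 = 56
  cremello: 112 × 1/4 = 28
χ² = Σ (O − E)² / E
  chestnut: (26 − 28)² / 28 = 0.1429
  palomino: (56 − 56)² / 56 = 0.0000
  cremello: (30 − 28)² / 28 = 0.1429
χ² = 0.1429 + 0.0000 + 0.1429 = 0.2858 ≈ 0.286

0.286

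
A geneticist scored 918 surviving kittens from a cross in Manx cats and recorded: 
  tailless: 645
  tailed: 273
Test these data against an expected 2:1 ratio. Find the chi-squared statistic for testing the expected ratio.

5.338

Under the 2:1 hypothesis (Σ ratio = 3, N = 918):
  tailless: 918 × 2/3 = 612
  tailed: 918 × 1/3 = 306
χ² = Σ (O − E)² / E
  tailless: (645 − 612)² / 612 = 1.7794
  tailed: (273 − 306)² / 306 = 3.5588
χ² = 1.7794 + 3.5588 = 5.3382 ≈ 5.338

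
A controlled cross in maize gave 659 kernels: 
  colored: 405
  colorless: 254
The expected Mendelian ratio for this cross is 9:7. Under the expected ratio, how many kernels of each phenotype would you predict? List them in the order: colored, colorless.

370.6875, 288.3125

The 9:7 ratio has 16 parts, so with N = 659 the expected counts are:
  colored: 659 × 9/16 = 370.6875
  colorless: 659 × 7/16 = 288.3125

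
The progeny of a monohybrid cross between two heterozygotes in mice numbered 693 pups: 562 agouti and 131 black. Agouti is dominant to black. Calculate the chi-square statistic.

For a monohybrid cross between heterozygotes with complete dominance, the expected phenotypic ratio is 3:1.
Under the 3:1 hypothesis (Σ ratio = 4, N = 693):
  agouti: 693 × 3/4 = 519.75
  black: 693 × 1/4 = 173.25
χ² = Σ (O − E)² / E
  agouti: (562 − 519.75)² / 519.75 = 3.4345
  black: (131 − 173.25)² / 173.25 = 10.3034
χ² = 3.4345 + 10.3034 = 13.7379 ≈ 13.738

13.738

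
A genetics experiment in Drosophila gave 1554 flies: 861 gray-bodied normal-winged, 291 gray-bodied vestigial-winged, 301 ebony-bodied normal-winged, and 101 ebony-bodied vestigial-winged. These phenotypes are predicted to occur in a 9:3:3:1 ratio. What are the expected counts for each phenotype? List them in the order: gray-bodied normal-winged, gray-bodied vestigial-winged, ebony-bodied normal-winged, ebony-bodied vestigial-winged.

Expected counts for N = 1554 under a 9:3:3:1 ratio (total parts = 16):
  gray-bodied normal-winged: 1554 × 9/16 = 874.125
  gray-bodied vestigial-winged: 1554 × 3/16 = 291.375
  ebony-bodied normal-winged: 1554 × 3/16 = 291.375
  ebony-bodied vestigial-winged: 1554 × 1/16 = 97.125

874.125, 291.375, 291.375, 97.125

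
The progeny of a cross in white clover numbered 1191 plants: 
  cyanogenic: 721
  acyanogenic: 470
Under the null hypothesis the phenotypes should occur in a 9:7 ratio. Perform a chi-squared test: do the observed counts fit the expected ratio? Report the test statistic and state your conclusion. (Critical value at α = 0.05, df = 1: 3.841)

Total ratio parts = 16. Expected numbers out of 1191:
  cyanogenic: 1191 × 9/16 = 669.9375
  acyanogenic: 1191 × 7/16 = 521.0625
χ² = Σ (O − E)² / E
  cyanogenic: (721 − 669.9375)² / 669.9375 = 3.8920
  acyanogenic: (470 − 521.0625)² / 521.0625 = 5.0040
χ² = 3.8920 + 5.0040 = 8.896
Degrees of freedom = 2 − 1 = 1; critical value at α = 0.05 is 3.841.
Since 8.896 > 3.841, we reject the null hypothesis — the data do not fit the 9:7 ratio.

8.896; not consistent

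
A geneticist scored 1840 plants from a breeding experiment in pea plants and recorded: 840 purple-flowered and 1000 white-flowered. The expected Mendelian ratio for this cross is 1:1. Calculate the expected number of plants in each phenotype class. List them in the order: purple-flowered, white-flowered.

Total ratio parts = 2. Expected numbers out of 1840:
  purple-flowered: 1840 × 1/2 = 920
  white-flowered: 1840 × 1/2 = 920

920, 920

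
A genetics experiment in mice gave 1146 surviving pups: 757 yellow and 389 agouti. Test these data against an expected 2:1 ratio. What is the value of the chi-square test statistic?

Total ratio parts = 3. Expected numbers out of 1146:
  yellow: 1146 × 2/3 = 764
  agouti: 1146 × 1/3 = 382
χ² = Σ (O − E)² / E
  yellow: (757 − 764)² / 764 = 0.0641
  agouti: (389 − 382)² / 382 = 0.1283
χ² = 0.0641 + 0.1283 = 0.1924 ≈ 0.192

0.192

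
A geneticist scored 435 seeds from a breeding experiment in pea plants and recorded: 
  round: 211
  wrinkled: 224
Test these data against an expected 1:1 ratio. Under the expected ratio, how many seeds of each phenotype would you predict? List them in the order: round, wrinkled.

The 1:1 ratio has 2 parts, so with N = 435 the expected counts are:
  round: 435 × 1/2 = 217.5
  wrinkled: 435 × 1/2 = 217.5

217.5, 217.5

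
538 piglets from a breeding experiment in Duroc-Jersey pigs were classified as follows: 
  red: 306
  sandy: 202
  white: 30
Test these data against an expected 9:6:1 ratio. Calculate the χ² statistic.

The 9:6:1 ratio has 16 parts, so with N = 538 the expected counts are:
  red: 538 × 9/16 = 302.625
  sandy: 538 × 6/16 = 201.75
  white: 538 × 1/16 = 33.625
χ² = Σ (O − E)² / E
  red: (306 − 302.625)² / 302.625 = 0.0376
  sandy: (202 − 201.75)² / 201.75 = 0.0003
  white: (30 − 33.625)² / 33.625 = 0.3908
χ² = 0.0376 + 0.0003 + 0.3908 = 0.4287 ≈ 0.429

0.429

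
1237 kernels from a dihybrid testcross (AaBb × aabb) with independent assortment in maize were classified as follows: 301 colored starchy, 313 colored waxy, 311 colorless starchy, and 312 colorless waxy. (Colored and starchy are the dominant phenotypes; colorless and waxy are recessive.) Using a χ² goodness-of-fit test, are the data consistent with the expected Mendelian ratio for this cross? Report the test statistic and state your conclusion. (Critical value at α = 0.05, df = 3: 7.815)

A dihybrid testcross with independent assortment gives a 1:1:1:1 ratio.
Total ratio parts = 4. Expected numbers out of 1237:
  colored starchy: 1237 × 1/4 = 309.25
  colored waxy: 1237 × 1/4 = 309.25
  colorless starchy: 1237 × 1/4 = 309.25
  colorless waxy: 1237 × 1/4 = 309.25
χ² = Σ (O − E)² / E
  colored starchy: (301 − 309.25)² / 309.25 = 0.2201
  colored waxy: (313 − 309.25)² / 309.25 = 0.0455
  colorless starchy: (311 − 309.25)² / 309.25 = 0.0099
  colorless waxy: (312 − 309.25)² / 309.25 = 0.0245
χ² = 0.2201 + 0.0455 + 0.0099 + 0.0245 = 0.300
Degrees of freedom = 4 − 1 = 3; critical value at α = 0.05 is 7.815.
Since 0.300 < 7.815, we fail to reject the null hypothesis — the data are consistent with the 1:1:1:1 ratio.

0.300; consistent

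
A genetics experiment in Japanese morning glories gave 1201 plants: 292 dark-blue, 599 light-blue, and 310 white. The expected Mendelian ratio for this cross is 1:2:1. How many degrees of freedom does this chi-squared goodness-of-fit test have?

2

A goodness-of-fit test with 3 phenotype classes has df = 3 − 1 = 2.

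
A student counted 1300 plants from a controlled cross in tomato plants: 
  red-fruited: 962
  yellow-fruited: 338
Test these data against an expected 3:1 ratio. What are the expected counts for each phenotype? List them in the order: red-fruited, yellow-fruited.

Under the 3:1 hypothesis (Σ ratio = 4, N = 1300):
  red-fruited: 1300 × 3/4 = 975
  yellow-fruited: 1300 × 1/4 = 325

975, 325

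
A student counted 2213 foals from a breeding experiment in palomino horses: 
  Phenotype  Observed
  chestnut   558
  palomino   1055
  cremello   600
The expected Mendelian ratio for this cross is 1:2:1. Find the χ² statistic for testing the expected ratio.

6.388

Expected counts for N = 2213 under a 1:2:1 ratio (total parts = 4):
  chestnut: 2213 × 1/4 = 553.25
  palomino: 2213 × 2/4 = 1106.5
  cremello: 2213 × 1/4 = 553.25
χ² = Σ (O − E)² / E
  chestnut: (558 − 553.25)² / 553.25 = 0.0408
  palomino: (1055 − 1106.5)² / 1106.5 = 2.3970
  cremello: (600 − 553.25)² / 553.25 = 3.9504
χ² = 0.0408 + 2.3970 + 3.9504 = 6.3882 ≈ 6.388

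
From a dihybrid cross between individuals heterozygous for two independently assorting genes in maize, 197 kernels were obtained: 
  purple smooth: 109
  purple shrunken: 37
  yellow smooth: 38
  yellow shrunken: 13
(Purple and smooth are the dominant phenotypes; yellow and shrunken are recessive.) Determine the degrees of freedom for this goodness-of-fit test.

3

A dihybrid F₂ with independent assortment and complete dominance at both loci gives a 9:3:3:1 phenotypic ratio.
A goodness-of-fit test with 4 phenotype classes has df = 4 − 1 = 3.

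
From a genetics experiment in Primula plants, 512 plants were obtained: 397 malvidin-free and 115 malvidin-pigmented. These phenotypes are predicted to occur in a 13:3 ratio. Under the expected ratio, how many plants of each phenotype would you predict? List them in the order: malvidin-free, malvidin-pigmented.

Expected counts for N = 512 under a 13:3 ratio (total parts = 16):
  malvidin-free: 512 × 13/16 = 416
  malvidin-pigmented: 512 × 3/16 = 96

416, 96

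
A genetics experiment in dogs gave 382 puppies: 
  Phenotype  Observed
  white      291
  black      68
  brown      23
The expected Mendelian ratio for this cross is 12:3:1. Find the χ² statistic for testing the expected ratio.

Total ratio parts = 16. Expected numbers out of 382:
  white: 382 × 12/16 = 286.5
  black: 382 × 3/16 = 71.625
  brown: 382 × 1/16 = 23.875
χ² = Σ (O − E)² / E
  white: (291 − 286.5)² / 286.5 = 0.0707
  black: (68 − 71.625)² / 71.625 = 0.1835
  brown: (23 − 23.875)² / 23.875 = 0.0321
χ² = 0.0707 + 0.1835 + 0.0321 = 0.2863 ≈ 0.286

0.286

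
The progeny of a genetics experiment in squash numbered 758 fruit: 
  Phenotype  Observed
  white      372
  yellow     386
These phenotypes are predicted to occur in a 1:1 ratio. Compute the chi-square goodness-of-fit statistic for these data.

0.259

Under the 1:1 hypothesis (Σ ratio = 2, N = 758):
  white: 758 × 1/2 = 379
  yellow: 758 × 1/2 = 379
χ² = Σ (O − E)² / E
  white: (372 − 379)² / 379 = 0.1293
  yellow: (386 − 379)² / 379 = 0.1293
χ² = 0.1293 + 0.1293 = 0.2586 ≈ 0.259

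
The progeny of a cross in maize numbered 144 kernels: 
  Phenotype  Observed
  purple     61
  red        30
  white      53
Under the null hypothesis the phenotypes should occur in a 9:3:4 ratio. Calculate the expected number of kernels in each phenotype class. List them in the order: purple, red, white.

Expected counts for N = 144 under a 9:3:4 ratio (total parts = 16):
  purple: 144 × 9/16 = 81
  red: 144 × 3/16 = 27
  white: 144 × 4/16 = 36

81, 27, 36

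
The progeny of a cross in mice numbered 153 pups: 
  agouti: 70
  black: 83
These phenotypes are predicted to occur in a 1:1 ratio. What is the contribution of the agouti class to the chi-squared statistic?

Total ratio parts = 2. Expected numbers out of 153:
  agouti: 153 × 1/2 = 76.5
  black: 153 × 1/2 = 76.5
Contribution of agouti: (70 − 76.5)² / 76.5 = 0.5523

0.552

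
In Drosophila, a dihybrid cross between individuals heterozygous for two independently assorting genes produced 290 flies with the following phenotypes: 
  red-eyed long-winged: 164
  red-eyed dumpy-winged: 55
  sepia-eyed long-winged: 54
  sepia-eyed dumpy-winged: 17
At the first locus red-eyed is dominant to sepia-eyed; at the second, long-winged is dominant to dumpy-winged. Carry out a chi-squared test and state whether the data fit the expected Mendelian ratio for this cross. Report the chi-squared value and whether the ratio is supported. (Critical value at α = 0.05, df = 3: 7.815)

A dihybrid F₂ with independent assortment and complete dominance at both loci gives a 9:3:3:1 phenotypic ratio.
Expected counts for N = 290 under a 9:3:3:1 ratio (total parts = 16):
  red-eyed long-winged: 290 × 9/16 = 163.125
  red-eyed dumpy-winged: 290 × 3/16 = 54.375
  sepia-eyed long-winged: 290 × 3/16 = 54.375
  sepia-eyed dumpy-winged: 290 × 1/16 = 18.125
χ² = Σ (O − E)² / E
  red-eyed long-winged: (164 − 163.125)² / 163.125 = 0.0047
  red-eyed dumpy-winged: (55 − 54.375)² / 54.375 = 0.0072
  sepia-eyed long-winged: (54 − 54.375)² / 54.375 = 0.0026
  sepia-eyed dumpy-winged: (17 − 18.125)² / 18.125 = 0.0698
χ² = 0.0047 + 0.0072 + 0.0026 + 0.0698 = 0.0843 ≈ 0.084
Degrees of freedom = 4 − 1 = 3; critical value at α = 0.05 is 7.815.
Since 0.084 < 7.815, we fail to reject the null hypothesis — the data are consistent with the 9:3:3:1 ratio.

0.084; consistent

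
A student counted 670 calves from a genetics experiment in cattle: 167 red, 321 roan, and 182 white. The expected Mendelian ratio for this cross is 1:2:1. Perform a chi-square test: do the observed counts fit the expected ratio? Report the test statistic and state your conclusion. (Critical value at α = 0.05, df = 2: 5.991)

1.842; consistent

Total ratio parts = 4. Expected numbers out of 670:
  red: 670 × 1/4 = 167.5
  roan: 670 × 2/4 = 335
  white: 670 × 1/4 = 167.5
χ² = Σ (O − E)² / E
  red: (167 − 167.5)² / 167.5 = 0.0015
  roan: (321 − 335)² / 335 = 0.5851
  white: (182 − 167.5)² / 167.5 = 1.2552
χ² = 0.0015 + 0.5851 + 1.2552 = 1.8418 ≈ 1.842
Degrees of freedom = 3 − 1 = 2; critical value at α = 0.05 is 5.991.
Since 1.842 < 5.991, we fail to reject the null hypothesis — the data are consistent with the 1:2:1 ratio.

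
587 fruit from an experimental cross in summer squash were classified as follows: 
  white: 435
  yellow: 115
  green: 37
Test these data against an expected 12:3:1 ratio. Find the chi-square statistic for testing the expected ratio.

Total ratio parts = 16. Expected numbers out of 587:
  white: 587 × 12/16 = 440.25
  yellow: 587 × 3/16 = 110.0625
  green: 587 × 1/16 = 36.6875
χ² = Σ (O − E)² / E
  white: (435 − 440.25)² / 440.25 = 0.0626
  yellow: (115 − 110.0625)² / 110.0625 = 0.2215
  green: (37 − 36.6875)² / 36.6875 = 0.0027
χ² = 0.0626 + 0.2215 + 0.0027 = 0.2868 ≈ 0.287

0.287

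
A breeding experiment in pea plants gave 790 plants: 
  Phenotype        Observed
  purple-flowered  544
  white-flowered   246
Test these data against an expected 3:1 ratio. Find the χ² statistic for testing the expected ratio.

The 3:1 ratio has 4 parts, so with N = 790 the expected counts are:
  purple-flowered: 790 × 3/4 = 592.5
  white-flowered: 790 × 1/4 = 197.5
χ² = Σ (O − E)² / E
  purple-flowered: (544 − 592.5)² / 592.5 = 3.9700
  white-flowered: (246 − 197.5)² / 197.5 = 11.9101
χ² = 3.9700 + 11.9101 = 15.8801 ≈ 15.880

15.880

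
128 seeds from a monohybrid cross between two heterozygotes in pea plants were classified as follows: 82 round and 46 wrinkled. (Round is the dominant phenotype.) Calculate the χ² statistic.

For a monohybrid cross between heterozygotes with complete dominance, the expected phenotypic ratio is 3:1.
Total ratio parts = 4. Expected numbers out of 128:
  round: 128 × 3/4 = 96
  wrinkled: 128 × 1/4 = 32
χ² = Σ (O − E)² / E
  round: (82 − 96)² / 96 = 2.0417
  wrinkled: (46 − 32)² / 32 = 6.1250
χ² = 2.0417 + 6.1250 = 8.1667 ≈ 8.167

8.167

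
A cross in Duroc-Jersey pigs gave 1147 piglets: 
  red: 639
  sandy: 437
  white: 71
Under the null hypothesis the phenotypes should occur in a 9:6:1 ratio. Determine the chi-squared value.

The 9:6:1 ratio has 16 parts, so with N = 1147 the expected counts are:
  red: 1147 × 9/16 = 645.1875
  sandy: 1147 × 6/16 = 430.125
  white: 1147 × 1/16 = 71.6875
χ² = Σ (O − E)² / E
  red: (639 − 645.1875)² / 645.1875 = 0.0593
  sandy: (437 − 430.125)² / 430.125 = 0.1099
  white: (71 − 71.6875)² / 71.6875 = 0.0066
χ² = 0.0593 + 0.1099 + 0.0066 = 0.1758 ≈ 0.176

0.176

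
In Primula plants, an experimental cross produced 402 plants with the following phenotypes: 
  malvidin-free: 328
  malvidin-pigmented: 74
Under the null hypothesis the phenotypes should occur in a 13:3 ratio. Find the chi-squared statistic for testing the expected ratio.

0.031

Expected counts for N = 402 under a 13:3 ratio (total parts = 16):
  malvidin-free: 402 × 13/16 = 326.625
  malvidin-pigmented: 402 × 3/16 = 75.375
χ² = Σ (O − E)² / E
  malvidin-free: (328 − 326.625)² / 326.625 = 0.0058
  malvidin-pigmented: (74 − 75.375)² / 75.375 = 0.0251
χ² = 0.0058 + 0.0251 = 0.0309 ≈ 0.031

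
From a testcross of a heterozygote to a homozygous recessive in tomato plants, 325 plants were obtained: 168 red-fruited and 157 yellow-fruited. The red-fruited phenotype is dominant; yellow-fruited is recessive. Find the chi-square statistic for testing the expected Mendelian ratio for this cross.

0.372

A testcross of a heterozygote (Aa × aa) gives a 1:1 phenotypic ratio.
Expected counts for N = 325 under a 1:1 ratio (total parts = 2):
  red-fruited: 325 × 1/2 = 162.5
  yellow-fruited: 325 × 1/2 = 162.5
χ² = Σ (O − E)² / E
  red-fruited: (168 − 162.5)² / 162.5 = 0.1862
  yellow-fruited: (157 − 162.5)² / 162.5 = 0.1862
χ² = 0.1862 + 0.1862 = 0.3724 ≈ 0.372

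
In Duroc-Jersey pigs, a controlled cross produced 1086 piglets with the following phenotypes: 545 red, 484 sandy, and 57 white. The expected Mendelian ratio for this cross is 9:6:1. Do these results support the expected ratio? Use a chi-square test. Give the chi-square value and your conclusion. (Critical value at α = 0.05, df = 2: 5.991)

23.310; not consistent

Expected counts for N = 1086 under a 9:6:1 ratio (total parts = 16):
  red: 1086 × 9/16 = 610.875
  sandy: 1086 × 6/16 = 407.25
  white: 1086 × 1/16 = 67.875
χ² = Σ (O − E)² / E
  red: (545 − 610.875)² / 610.875 = 7.1038
  sandy: (484 − 407.25)² / 407.25 = 14.4642
  white: (57 − 67.875)² / 67.875 = 1.7424
χ² = 7.1038 + 14.4642 + 1.7424 = 23.3104 ≈ 23.310
Degrees of freedom = 3 − 1 = 2; critical value at α = 0.05 is 5.991.
Since 23.310 > 5.991, we reject the null hypothesis — the data do not fit the 9:6:1 ratio.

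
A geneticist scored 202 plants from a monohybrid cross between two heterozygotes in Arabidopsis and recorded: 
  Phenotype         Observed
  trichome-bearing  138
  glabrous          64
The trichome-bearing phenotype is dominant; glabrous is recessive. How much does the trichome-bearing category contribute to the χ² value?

For a monohybrid cross between heterozygotes with complete dominance, the expected phenotypic ratio is 3:1.
Under the 3:1 hypothesis (Σ ratio = 4, N = 202):
  trichome-bearing: 202 × 3/4 = 151.5
  glabrous: 202 × 1/4 = 50.5
Contribution of trichome-bearing: (138 − 151.5)² / 151.5 = 1.2030

1.203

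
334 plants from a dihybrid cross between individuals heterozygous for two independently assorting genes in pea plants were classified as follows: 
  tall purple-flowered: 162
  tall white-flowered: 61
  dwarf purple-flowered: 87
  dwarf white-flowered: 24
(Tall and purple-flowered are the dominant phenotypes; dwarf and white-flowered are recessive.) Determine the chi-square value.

A dihybrid F₂ with independent assortment and complete dominance at both loci gives a 9:3:3:1 phenotypic ratio.
Under the 9:3:3:1 hypothesis (Σ ratio = 16, N = 334):
  tall purple-flowered: 334 × 9/16 = 187.875
  tall white-flowered: 334 × 3/16 = 62.625
  dwarf purple-flowered: 334 × 3/16 = 62.625
  dwarf white-flowered: 334 × 1/16 = 20.875
χ² = Σ (O − E)² / E
  tall purple-flowered: (162 − 187.875)² / 187.875 = 3.5636
  tall white-flowered: (61 − 62.625)² / 62.625 = 0.0422
  dwarf purple-flowered: (87 − 62.625)² / 62.625 = 9.4873
  dwarf white-flowered: (24 − 20.875)² / 20.875 = 0.4678
χ² = 3.5636 + 0.0422 + 9.4873 + 0.4678 = 13.5609 ≈ 13.561

13.561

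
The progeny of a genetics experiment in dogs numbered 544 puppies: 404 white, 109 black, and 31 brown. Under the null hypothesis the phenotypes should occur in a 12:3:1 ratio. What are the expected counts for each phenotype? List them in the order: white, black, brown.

Expected counts for N = 544 under a 12:3:1 ratio (total parts = 16):
  white: 544 × 12/16 = 408
  black: 544 × 3/16 = 102
  brown: 544 × 1/16 = 34

408, 102, 34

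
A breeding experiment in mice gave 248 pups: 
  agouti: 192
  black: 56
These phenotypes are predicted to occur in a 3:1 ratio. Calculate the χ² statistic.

0.774

Under the 3:1 hypothesis (Σ ratio = 4, N = 248):
  agouti: 248 × 3/4 = 186
  black: 248 × 1/4 = 62
χ² = Σ (O − E)² / E
  agouti: (192 − 186)² / 186 = 0.1935
  black: (56 − 62)² / 62 = 0.5806
χ² = 0.1935 + 0.5806 = 0.7741 ≈ 0.774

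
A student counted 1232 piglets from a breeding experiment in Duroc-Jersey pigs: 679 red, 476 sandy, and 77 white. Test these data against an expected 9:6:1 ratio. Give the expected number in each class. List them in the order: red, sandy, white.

693, 462, 77

Total ratio parts = 16. Expected numbers out of 1232:
  red: 1232 × 9/16 = 693
  sandy: 1232 × 6/16 = 462
  white: 1232 × 1/16 = 77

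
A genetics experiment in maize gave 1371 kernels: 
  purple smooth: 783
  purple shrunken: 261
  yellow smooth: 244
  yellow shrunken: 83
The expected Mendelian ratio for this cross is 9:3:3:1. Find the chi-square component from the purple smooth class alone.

0.181

The 9:3:3:1 ratio has 16 parts, so with N = 1371 the expected counts are:
  purple smooth: 1371 × 9/16 = 771.1875
  purple shrunken: 1371 × 3/16 = 257.0625
  yellow smooth: 1371 × 3/16 = 257.0625
  yellow shrunken: 1371 × 1/16 = 85.6875
Contribution of purple smooth: (783 − 771.1875)² / 771.1875 = 0.1809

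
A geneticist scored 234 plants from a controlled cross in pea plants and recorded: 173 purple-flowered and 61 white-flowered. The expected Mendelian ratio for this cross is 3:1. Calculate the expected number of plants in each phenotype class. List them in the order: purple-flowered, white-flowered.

175.5, 58.5

Under the 3:1 hypothesis (Σ ratio = 4, N = 234):
  purple-flowered: 234 × 3/4 = 175.5
  white-flowered: 234 × 1/4 = 58.5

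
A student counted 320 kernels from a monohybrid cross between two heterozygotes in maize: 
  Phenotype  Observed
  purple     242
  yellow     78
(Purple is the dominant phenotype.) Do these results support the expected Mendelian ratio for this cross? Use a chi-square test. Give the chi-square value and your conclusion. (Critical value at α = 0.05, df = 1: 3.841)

0.067; consistent

For a monohybrid cross between heterozygotes with complete dominance, the expected phenotypic ratio is 3:1.
Total ratio parts = 4. Expected numbers out of 320:
  purple: 320 × 3/4 = 240
  yellow: 320 × 1/4 = 80
χ² = Σ (O − E)² / E
  purple: (242 − 240)² / 240 = 0.0167
  yellow: (78 − 80)² / 80 = 0.0500
χ² = 0.0167 + 0.0500 = 0.0667 ≈ 0.067
Degrees of freedom = 2 − 1 = 1; critical value at α = 0.05 is 3.841.
Since 0.067 < 3.841, we fail to reject the null hypothesis — the data are consistent with the 3:1 ratio.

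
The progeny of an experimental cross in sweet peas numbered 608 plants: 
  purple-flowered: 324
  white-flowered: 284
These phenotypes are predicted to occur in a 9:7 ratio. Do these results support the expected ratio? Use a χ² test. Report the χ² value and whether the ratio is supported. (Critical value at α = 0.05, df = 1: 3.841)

Under the 9:7 hypothesis (Σ ratio = 16, N = 608):
  purple-flowered: 608 × 9/16 = 342
  white-flowered: 608 × 7/16 = 266
χ² = Σ (O − E)² / E
  purple-flowered: (324 − 342)² / 342 = 0.9474
  white-flowered: (284 − 266)² / 266 = 1.2180
χ² = 0.9474 + 1.2180 = 2.1654 ≈ 2.165
Degrees of freedom = 2 − 1 = 1; critical value at α = 0.05 is 3.841.
Since 2.165 < 3.841, we fail to reject the null hypothesis — the data are consistent with the 9:7 ratio.

2.165; consistent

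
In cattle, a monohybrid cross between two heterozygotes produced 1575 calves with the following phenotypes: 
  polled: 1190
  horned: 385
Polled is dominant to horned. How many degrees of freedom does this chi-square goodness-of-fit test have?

For a monohybrid cross between heterozygotes with complete dominance, the expected phenotypic ratio is 3:1.
A goodness-of-fit test with 2 phenotype classes has df = 2 − 1 = 1.

1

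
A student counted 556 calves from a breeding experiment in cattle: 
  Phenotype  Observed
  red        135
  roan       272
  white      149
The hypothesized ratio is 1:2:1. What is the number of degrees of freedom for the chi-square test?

2

A goodness-of-fit test with 3 phenotype classes has df = 3 − 1 = 2.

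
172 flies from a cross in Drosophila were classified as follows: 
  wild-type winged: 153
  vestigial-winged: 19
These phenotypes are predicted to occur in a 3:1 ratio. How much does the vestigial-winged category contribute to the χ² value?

The 3:1 ratio has 4 parts, so with N = 172 the expected counts are:
  wild-type winged: 172 × 3/4 = 129
  vestigial-winged: 172 × 1/4 = 43
Contribution of vestigial-winged: (19 − 43)² / 43 = 13.3953

13.395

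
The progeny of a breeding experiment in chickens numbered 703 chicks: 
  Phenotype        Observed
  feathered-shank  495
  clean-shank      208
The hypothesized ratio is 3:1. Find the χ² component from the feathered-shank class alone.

1.973

Expected counts for N = 703 under a 3:1 ratio (total parts = 4):
  feathered-shank: 703 × 3/4 = 527.25
  clean-shank: 703 × 1/4 = 175.75
Contribution of feathered-shank: (495 − 527.25)² / 527.25 = 1.9726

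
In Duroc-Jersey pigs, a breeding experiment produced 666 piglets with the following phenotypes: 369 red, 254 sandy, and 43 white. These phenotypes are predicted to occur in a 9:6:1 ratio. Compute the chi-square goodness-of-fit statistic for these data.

0.202

Under the 9:6:1 hypothesis (Σ ratio = 16, N = 666):
  red: 666 × 9/16 = 374.625
  sandy: 666 × 6/16 = 249.75
  white: 666 × 1/16 = 41.625
χ² = Σ (O − E)² / E
  red: (369 − 374.625)² / 374.625 = 0.0845
  sandy: (254 − 249.75)² / 249.75 = 0.0723
  white: (43 − 41.625)² / 41.625 = 0.0454
χ² = 0.0845 + 0.0723 + 0.0454 = 0.2022 ≈ 0.202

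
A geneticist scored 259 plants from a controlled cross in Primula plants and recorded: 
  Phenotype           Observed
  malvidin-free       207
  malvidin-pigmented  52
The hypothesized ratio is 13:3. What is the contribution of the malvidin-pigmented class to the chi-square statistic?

Expected counts for N = 259 under a 13:3 ratio (total parts = 16):
  malvidin-free: 259 × 13/16 = 210.4375
  malvidin-pigmented: 259 × 3/16 = 48.5625
Contribution of malvidin-pigmented: (52 − 48.5625)² / 48.5625 = 0.2433

0.243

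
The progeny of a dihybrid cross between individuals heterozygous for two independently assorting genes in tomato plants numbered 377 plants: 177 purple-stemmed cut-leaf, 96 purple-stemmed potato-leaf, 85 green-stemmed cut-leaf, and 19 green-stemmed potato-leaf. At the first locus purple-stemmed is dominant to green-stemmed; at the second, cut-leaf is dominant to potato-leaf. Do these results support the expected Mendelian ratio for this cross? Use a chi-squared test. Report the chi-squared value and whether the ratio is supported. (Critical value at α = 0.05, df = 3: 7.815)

18.643; not consistent

A dihybrid F₂ with independent assortment and complete dominance at both loci gives a 9:3:3:1 phenotypic ratio.
The 9:3:3:1 ratio has 16 parts, so with N = 377 the expected counts are:
  purple-stemmed cut-leaf: 377 × 9/16 = 212.0625
  purple-stemmed potato-leaf: 377 × 3/16 = 70.6875
  green-stemmed cut-leaf: 377 × 3/16 = 70.6875
  green-stemmed potato-leaf: 377 × 1/16 = 23.5625
χ² = Σ (O − E)² / E
  purple-stemmed cut-leaf: (177 − 212.0625)² / 212.0625 = 5.7972
  purple-stemmed potato-leaf: (96 − 70.6875)² / 70.6875 = 9.0642
  green-stemmed cut-leaf: (85 − 70.6875)² / 70.6875 = 2.8979
  green-stemmed potato-leaf: (19 − 23.5625)² / 23.5625 = 0.8835
χ² = 5.7972 + 9.0642 + 2.8979 + 0.8835 = 18.6428 ≈ 18.643
Degrees of freedom = 4 − 1 = 3; critical value at α = 0.05 is 7.815.
Since 18.643 > 7.815, we reject the null hypothesis — the data do not fit the 9:3:3:1 ratio.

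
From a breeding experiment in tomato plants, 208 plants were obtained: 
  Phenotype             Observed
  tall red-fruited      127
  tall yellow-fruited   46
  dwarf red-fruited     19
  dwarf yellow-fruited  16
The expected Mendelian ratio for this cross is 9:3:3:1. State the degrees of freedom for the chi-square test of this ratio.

3

A goodness-of-fit test with 4 phenotype classes has df = 4 − 1 = 3.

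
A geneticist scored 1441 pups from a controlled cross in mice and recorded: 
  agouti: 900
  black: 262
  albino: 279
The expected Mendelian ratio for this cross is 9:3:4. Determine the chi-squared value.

28.442

Expected counts for N = 1441 under a 9:3:4 ratio (total parts = 16):
  agouti: 1441 × 9/16 = 810.5625
  black: 1441 × 3/16 = 270.1875
  albino: 1441 × 4/16 = 360.25
χ² = Σ (O − E)² / E
  agouti: (900 − 810.5625)² / 810.5625 = 9.8685
  black: (262 − 270.1875)² / 270.1875 = 0.2481
  albino: (279 − 360.25)² / 360.25 = 18.3249
χ² = 9.8685 + 0.2481 + 18.3249 = 28.4415 ≈ 28.442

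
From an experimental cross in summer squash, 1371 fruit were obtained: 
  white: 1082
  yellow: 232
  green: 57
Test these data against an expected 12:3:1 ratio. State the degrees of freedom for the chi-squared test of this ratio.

2

A goodness-of-fit test with 3 phenotype classes has df = 3 − 1 = 2.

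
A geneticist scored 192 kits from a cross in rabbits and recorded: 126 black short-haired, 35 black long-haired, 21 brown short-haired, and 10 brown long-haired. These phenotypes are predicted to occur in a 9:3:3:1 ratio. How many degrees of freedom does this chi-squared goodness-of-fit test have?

A goodness-of-fit test with 4 phenotype classes has df = 4 − 1 = 3.

3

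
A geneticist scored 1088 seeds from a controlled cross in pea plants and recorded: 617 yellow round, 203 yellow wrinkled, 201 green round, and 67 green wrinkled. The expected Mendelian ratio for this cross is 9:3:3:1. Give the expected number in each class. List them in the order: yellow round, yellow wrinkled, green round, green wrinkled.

612, 204, 204, 68

The 9:3:3:1 ratio has 16 parts, so with N = 1088 the expected counts are:
  yellow round: 1088 × 9/16 = 612
  yellow wrinkled: 1088 × 3/16 = 204
  green round: 1088 × 3/16 = 204
  green wrinkled: 1088 × 1/16 = 68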